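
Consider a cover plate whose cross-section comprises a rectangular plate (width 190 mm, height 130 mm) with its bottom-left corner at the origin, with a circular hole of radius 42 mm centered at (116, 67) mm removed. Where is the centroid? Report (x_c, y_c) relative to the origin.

plate: A = 190 × 130 = 24700.00, centroid at (95.00, 65.00).
hole: A = −π·42² = -5541.77, centroid at (116.00, 67.00).
ΣA = 19158.23 mm²
ΣAx_c = (24700.00)(95.00) + (-5541.77)(116.00) = 1703654.74 mm³
ΣAy_c = (24700.00)(65.00) + (-5541.77)(67.00) = 1234201.45 mm³
x_c = 1703654.74 / 19158.23 = 88.93 mm
y_c = 1234201.45 / 19158.23 = 64.42 mm

x_c = 88.93 mm, y_c = 64.42 mm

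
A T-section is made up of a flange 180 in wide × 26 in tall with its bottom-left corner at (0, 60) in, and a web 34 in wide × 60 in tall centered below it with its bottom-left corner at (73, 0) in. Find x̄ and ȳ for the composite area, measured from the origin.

Part | A | x̄ᵢ | ȳᵢ | A·x̄ᵢ | A·ȳᵢ
web | 2040.00 | 90.00 | 30.00 | 183600.00 | 61200.00
flange | 4680.00 | 90.00 | 73.00 | 421200.00 | 341640.00
Σ | 6720.00 |  |  | 604800.00 | 402840.00
x̄ = 604800.00 / 6720.00 = 90.00 in
ȳ = 402840.00 / 6720.00 = 59.95 in

x̄ = 90.00 in, ȳ = 59.95 in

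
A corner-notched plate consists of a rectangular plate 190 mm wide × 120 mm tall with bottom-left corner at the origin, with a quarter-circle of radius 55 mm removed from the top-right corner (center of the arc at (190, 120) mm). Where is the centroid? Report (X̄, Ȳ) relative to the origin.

plate: A = 190 × 120 = 22800.00, centroid at (95.00, 60.00).
removed quarter-circle: A = −¼π·55² = -2375.83, centroid at (166.66, 96.66).
ΣA = 20424.17 mm², ΣAX̄ = 1770050.74 mm³, ΣAȲ = 1138358.80 mm³.
X̄ = 1770050.74/20424.17 = 86.66 mm; Ȳ = 1138358.80/20424.17 = 55.74 mm.

X̄ = 86.66 mm, Ȳ = 55.74 mm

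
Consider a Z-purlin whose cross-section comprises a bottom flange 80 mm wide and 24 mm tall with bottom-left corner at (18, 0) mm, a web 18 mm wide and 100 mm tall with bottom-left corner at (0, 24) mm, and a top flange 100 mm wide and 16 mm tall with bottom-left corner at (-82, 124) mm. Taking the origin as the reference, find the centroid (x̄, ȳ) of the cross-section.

bottom flange: A = 80 × 24 = 1920.00, centroid at (58.00, 12.00).
web: A = 18 × 100 = 1800.00, centroid at (9.00, 74.00).
top flange: A = 100 × 16 = 1600.00, centroid at (-32.00, 132.00).
ΣA = 5320.00 mm², ΣAx̄ = 76360.00 mm³, ΣAȳ = 367440.00 mm³.
x̄ = 76360.00/5320.00 = 14.35 mm; ȳ = 367440.00/5320.00 = 69.07 mm.

x̄ = 14.35 mm, ȳ = 69.07 mm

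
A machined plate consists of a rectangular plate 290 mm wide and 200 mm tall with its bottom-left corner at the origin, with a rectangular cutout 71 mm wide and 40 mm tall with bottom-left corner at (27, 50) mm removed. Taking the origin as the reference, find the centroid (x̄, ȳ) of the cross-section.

Part | A | x̄ᵢ | ȳᵢ | A·x̄ᵢ | A·ȳᵢ
plate | 58000.00 | 145.00 | 100.00 | 8410000.00 | 5800000.00
hole | -2840.00 | 62.50 | 70.00 | -177500.00 | -198800.00
Σ | 55160.00 |  |  | 8232500.00 | 5601200.00
x̄ = 8232500.00 / 55160.00 = 149.25 mm
ȳ = 5601200.00 / 55160.00 = 101.54 mm

x̄ = 149.25 mm, ȳ = 101.54 mm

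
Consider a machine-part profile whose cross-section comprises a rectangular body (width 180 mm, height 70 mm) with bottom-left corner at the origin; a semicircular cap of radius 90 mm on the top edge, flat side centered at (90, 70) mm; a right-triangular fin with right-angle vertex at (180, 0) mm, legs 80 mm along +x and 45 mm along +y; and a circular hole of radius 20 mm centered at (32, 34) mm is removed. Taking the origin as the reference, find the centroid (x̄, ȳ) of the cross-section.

x̄ = 100.94 mm, ȳ = 69.66 mm

rectangular body: A = 180 × 70 = 12600.00, centroid at (90.00, 35.00).
semicircular top: A = ½π·90² = 12723.45, centroid at (90.00, 108.20).
triangular fin: A = ½·80·45 = 1800.00, centroid at (206.67, 15.00).
hole: A = −π·20² = -1256.64, centroid at (32.00, 34.00).
ΣA = 25866.81 mm²
ΣAx̄ = (12600.00)(90.00) + (12723.45)(90.00) + (1800.00)(206.67) + (-1256.64)(32.00) = 2610898.14 mm³
ΣAȳ = (12600.00)(35.00) + (12723.45)(108.20) + (1800.00)(15.00) + (-1256.64)(34.00) = 1801915.86 mm³
x̄ = 2610898.14 / 25866.81 = 100.94 mm
ȳ = 1801915.86 / 25866.81 = 69.66 mm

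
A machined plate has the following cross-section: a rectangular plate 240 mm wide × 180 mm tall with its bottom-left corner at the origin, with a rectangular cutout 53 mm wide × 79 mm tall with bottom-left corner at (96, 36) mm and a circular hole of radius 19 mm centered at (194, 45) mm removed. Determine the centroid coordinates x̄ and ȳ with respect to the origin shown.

plate: A = 240 × 180 = 43200.00, centroid at (120.00, 90.00).
hole 1: A = −(53 × 79) = -4187.00, centroid at (122.50, 75.50).
hole 2: A = −π·19² = -1134.11, centroid at (194.00, 45.00).
ΣA = 37878.89 mm²
ΣAx̄ = (43200.00)(120.00) + (-4187.00)(122.50) + (-1134.11)(194.00) = 4451074.20 mm³
ΣAȳ = (43200.00)(90.00) + (-4187.00)(75.50) + (-1134.11)(45.00) = 3520846.33 mm³
x̄ = 4451074.20 / 37878.89 = 117.51 mm
ȳ = 3520846.33 / 37878.89 = 92.95 mm

x̄ = 117.51 mm, ȳ = 92.95 mm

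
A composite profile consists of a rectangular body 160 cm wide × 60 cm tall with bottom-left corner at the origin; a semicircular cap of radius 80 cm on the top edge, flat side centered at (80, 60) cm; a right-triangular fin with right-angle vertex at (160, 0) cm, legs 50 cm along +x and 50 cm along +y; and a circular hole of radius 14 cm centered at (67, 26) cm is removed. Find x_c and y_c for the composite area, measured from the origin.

rectangular body: A = 160 × 60 = 9600.00, centroid at (80.00, 30.00).
semicircular top: A = ½π·80² = 10053.10, centroid at (80.00, 93.95).
triangular fin: A = ½·50·50 = 1250.00, centroid at (176.67, 16.67).
hole: A = −π·14² = -615.75, centroid at (67.00, 26.00).
ΣA = 20287.34 cm²
ΣAx_c = (9600.00)(80.00) + (10053.10)(80.00) + (1250.00)(176.67) + (-615.75)(67.00) = 1751825.66 cm³
ΣAy_c = (9600.00)(30.00) + (10053.10)(93.95) + (1250.00)(16.67) + (-615.75)(26.00) = 1237342.90 cm³
x_c = 1751825.66 / 20287.34 = 86.35 cm
y_c = 1237342.90 / 20287.34 = 60.99 cm

x_c = 86.35 cm, y_c = 60.99 cm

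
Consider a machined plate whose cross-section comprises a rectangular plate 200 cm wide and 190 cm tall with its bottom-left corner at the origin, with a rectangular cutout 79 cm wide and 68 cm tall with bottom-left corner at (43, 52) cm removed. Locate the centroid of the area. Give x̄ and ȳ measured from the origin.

x̄ = 102.88 cm, ȳ = 96.48 cm

plate: A = 200 × 190 = 38000.00, centroid at (100.00, 95.00).
hole: A = −(79 × 68) = -5372.00, centroid at (82.50, 86.00).
ΣA = 32628.00 cm²
ΣAx̄ = (38000.00)(100.00) + (-5372.00)(82.50) = 3356810.00 cm³
ΣAȳ = (38000.00)(95.00) + (-5372.00)(86.00) = 3148008.00 cm³
x̄ = 3356810.00 / 32628.00 = 102.88 cm
ȳ = 3148008.00 / 32628.00 = 96.48 cm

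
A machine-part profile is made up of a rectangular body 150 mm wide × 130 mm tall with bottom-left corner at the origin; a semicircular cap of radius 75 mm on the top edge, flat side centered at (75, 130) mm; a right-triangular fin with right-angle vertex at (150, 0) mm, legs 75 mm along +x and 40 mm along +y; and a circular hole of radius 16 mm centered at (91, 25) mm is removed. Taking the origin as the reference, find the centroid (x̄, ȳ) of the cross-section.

rectangular body: A = 150 × 130 = 19500.00, centroid at (75.00, 65.00).
semicircular top: A = ½π·75² = 8835.73, centroid at (75.00, 161.83).
triangular fin: A = ½·75·40 = 1500.00, centroid at (175.00, 13.33).
hole: A = −π·16² = -804.25, centroid at (91.00, 25.00).
ΣA = 29031.48 mm², ΣAx̄ = 2314493.16 mm³, ΣAȳ = 2697288.62 mm³.
x̄ = 2314493.16/29031.48 = 79.72 mm; ȳ = 2697288.62/29031.48 = 92.91 mm.

x̄ = 79.72 mm, ȳ = 92.91 mm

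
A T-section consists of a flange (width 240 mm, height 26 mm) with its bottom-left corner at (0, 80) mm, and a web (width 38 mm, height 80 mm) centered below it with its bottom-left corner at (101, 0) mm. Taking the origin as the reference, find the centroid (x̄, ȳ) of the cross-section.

x̄ = 120.00 mm, ȳ = 75.64 mm

web: A = 38 × 80 = 3040.00, centroid at (120.00, 40.00).
flange: A = 240 × 26 = 6240.00, centroid at (120.00, 93.00).
ΣA = 9280.00 mm²
ΣAx̄ = (3040.00)(120.00) + (6240.00)(120.00) = 1113600.00 mm³
ΣAȳ = (3040.00)(40.00) + (6240.00)(93.00) = 701920.00 mm³
x̄ = 1113600.00 / 9280.00 = 120.00 mm
ȳ = 701920.00 / 9280.00 = 75.64 mm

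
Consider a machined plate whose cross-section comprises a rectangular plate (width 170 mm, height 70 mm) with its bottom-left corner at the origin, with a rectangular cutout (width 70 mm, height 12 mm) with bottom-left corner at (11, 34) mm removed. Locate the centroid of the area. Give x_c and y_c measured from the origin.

plate: A = 170 × 70 = 11900.00, centroid at (85.00, 35.00).
hole: A = −(70 × 12) = -840.00, centroid at (46.00, 40.00).
ΣA = 11060.00 mm²
ΣAx_c = (11900.00)(85.00) + (-840.00)(46.00) = 972860.00 mm³
ΣAy_c = (11900.00)(35.00) + (-840.00)(40.00) = 382900.00 mm³
x_c = 972860.00 / 11060.00 = 87.96 mm
y_c = 382900.00 / 11060.00 = 34.62 mm

x_c = 87.96 mm, y_c = 34.62 mm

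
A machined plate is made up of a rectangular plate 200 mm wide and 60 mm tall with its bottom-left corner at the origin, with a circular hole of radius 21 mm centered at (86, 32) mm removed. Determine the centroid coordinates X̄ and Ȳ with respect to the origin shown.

X̄ = 101.83 mm, Ȳ = 29.74 mm

Part | A | x̄ᵢ | ȳᵢ | A·x̄ᵢ | A·ȳᵢ
plate | 12000.00 | 100.00 | 30.00 | 1200000.00 | 360000.00
hole | -1385.44 | 86.00 | 32.00 | -119148.04 | -44334.16
Σ | 10614.56 |  |  | 1080851.96 | 315665.84
X̄ = 1080851.96 / 10614.56 = 101.83 mm
Ȳ = 315665.84 / 10614.56 = 29.74 mm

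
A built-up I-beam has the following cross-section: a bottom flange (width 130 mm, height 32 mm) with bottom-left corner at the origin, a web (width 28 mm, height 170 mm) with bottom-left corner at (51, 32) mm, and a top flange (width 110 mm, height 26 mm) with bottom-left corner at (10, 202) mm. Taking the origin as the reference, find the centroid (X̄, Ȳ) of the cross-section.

bottom flange: A = 130 × 32 = 4160.00, centroid at (65.00, 16.00).
web: A = 28 × 170 = 4760.00, centroid at (65.00, 117.00).
top flange: A = 110 × 26 = 2860.00, centroid at (65.00, 215.00).
ΣA = 11780.00 mm², ΣAX̄ = 765700.00 mm³, ΣAȲ = 1238380.00 mm³.
X̄ = 765700.00/11780.00 = 65.00 mm; Ȳ = 1238380.00/11780.00 = 105.13 mm.

X̄ = 65.00 mm, Ȳ = 105.13 mm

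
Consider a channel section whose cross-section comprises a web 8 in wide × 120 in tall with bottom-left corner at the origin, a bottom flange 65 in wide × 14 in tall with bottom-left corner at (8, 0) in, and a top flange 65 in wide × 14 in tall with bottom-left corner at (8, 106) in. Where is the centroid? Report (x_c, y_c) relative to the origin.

Part | A | x̄ᵢ | ȳᵢ | A·x̄ᵢ | A·ȳᵢ
web | 960.00 | 4.00 | 60.00 | 3840.00 | 57600.00
bottom flange | 910.00 | 40.50 | 7.00 | 36855.00 | 6370.00
top flange | 910.00 | 40.50 | 113.00 | 36855.00 | 102830.00
Σ | 2780.00 |  |  | 77550.00 | 166800.00
x_c = 77550.00 / 2780.00 = 27.90 in
y_c = 166800.00 / 2780.00 = 60.00 in

x_c = 27.90 in, y_c = 60.00 in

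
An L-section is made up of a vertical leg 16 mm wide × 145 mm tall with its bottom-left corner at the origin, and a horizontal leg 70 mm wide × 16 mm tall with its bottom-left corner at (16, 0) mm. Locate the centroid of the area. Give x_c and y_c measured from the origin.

vertical leg: A = 16 × 145 = 2320.00, centroid at (8.00, 72.50).
horizontal leg: A = 70 × 16 = 1120.00, centroid at (51.00, 8.00).
ΣA = 3440.00 mm²
ΣAx_c = (2320.00)(8.00) + (1120.00)(51.00) = 75680.00 mm³
ΣAy_c = (2320.00)(72.50) + (1120.00)(8.00) = 177160.00 mm³
x_c = 75680.00 / 3440.00 = 22.00 mm
y_c = 177160.00 / 3440.00 = 51.50 mm

x_c = 22.00 mm, y_c = 51.50 mm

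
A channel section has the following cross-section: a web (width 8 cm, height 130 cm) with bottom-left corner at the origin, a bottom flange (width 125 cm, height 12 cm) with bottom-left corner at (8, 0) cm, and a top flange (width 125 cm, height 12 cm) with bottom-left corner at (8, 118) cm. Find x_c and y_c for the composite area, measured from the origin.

web: A = 8 × 130 = 1040.00, centroid at (4.00, 65.00).
bottom flange: A = 125 × 12 = 1500.00, centroid at (70.50, 6.00).
top flange: A = 125 × 12 = 1500.00, centroid at (70.50, 124.00).
ΣA = 4040.00 cm²
ΣAx_c = (1040.00)(4.00) + (1500.00)(70.50) + (1500.00)(70.50) = 215660.00 cm³
ΣAy_c = (1040.00)(65.00) + (1500.00)(6.00) + (1500.00)(124.00) = 262600.00 cm³
x_c = 215660.00 / 4040.00 = 53.38 cm
y_c = 262600.00 / 4040.00 = 65.00 cm

x_c = 53.38 cm, y_c = 65.00 cm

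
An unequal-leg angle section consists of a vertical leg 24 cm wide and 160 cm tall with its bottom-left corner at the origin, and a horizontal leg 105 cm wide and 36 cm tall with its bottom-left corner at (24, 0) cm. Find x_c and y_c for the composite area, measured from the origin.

x_c = 44.00 cm, y_c = 49.24 cm

vertical leg: A = 24 × 160 = 3840.00, centroid at (12.00, 80.00).
horizontal leg: A = 105 × 36 = 3780.00, centroid at (76.50, 18.00).
ΣA = 7620.00 cm², ΣAx_c = 335250.00 cm³, ΣAy_c = 375240.00 cm³.
x_c = 335250.00/7620.00 = 44.00 cm; y_c = 375240.00/7620.00 = 49.24 cm.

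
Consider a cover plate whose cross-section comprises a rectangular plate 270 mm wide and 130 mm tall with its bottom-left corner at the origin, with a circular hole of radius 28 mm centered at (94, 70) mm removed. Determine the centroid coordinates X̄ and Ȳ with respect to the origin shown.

plate: A = 270 × 130 = 35100.00, centroid at (135.00, 65.00).
hole: A = −π·28² = -2463.01, centroid at (94.00, 70.00).
ΣA = 32636.99 mm², ΣAX̄ = 4506977.19 mm³, ΣAȲ = 2109089.40 mm³.
X̄ = 4506977.19/32636.99 = 138.09 mm; Ȳ = 2109089.40/32636.99 = 64.62 mm.

X̄ = 138.09 mm, Ȳ = 64.62 mm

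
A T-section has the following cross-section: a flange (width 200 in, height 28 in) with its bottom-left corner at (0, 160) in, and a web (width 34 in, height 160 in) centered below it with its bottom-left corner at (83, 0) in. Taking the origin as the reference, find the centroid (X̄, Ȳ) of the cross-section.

Part | A | x̄ᵢ | ȳᵢ | A·x̄ᵢ | A·ȳᵢ
web | 5440.00 | 100.00 | 80.00 | 544000.00 | 435200.00
flange | 5600.00 | 100.00 | 174.00 | 560000.00 | 974400.00
Σ | 11040.00 |  |  | 1104000.00 | 1409600.00
X̄ = 1104000.00 / 11040.00 = 100.00 in
Ȳ = 1409600.00 / 11040.00 = 127.68 in

X̄ = 100.00 in, Ȳ = 127.68 in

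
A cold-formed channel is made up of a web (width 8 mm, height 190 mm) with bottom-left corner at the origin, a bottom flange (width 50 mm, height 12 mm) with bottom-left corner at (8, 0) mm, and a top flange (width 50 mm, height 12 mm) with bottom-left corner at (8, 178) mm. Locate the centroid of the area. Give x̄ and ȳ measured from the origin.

x̄ = 16.79 mm, ȳ = 95.00 mm

Part | A | x̄ᵢ | ȳᵢ | A·x̄ᵢ | A·ȳᵢ
web | 1520.00 | 4.00 | 95.00 | 6080.00 | 144400.00
bottom flange | 600.00 | 33.00 | 6.00 | 19800.00 | 3600.00
top flange | 600.00 | 33.00 | 184.00 | 19800.00 | 110400.00
Σ | 2720.00 |  |  | 45680.00 | 258400.00
x̄ = 45680.00 / 2720.00 = 16.79 mm
ȳ = 258400.00 / 2720.00 = 95.00 mm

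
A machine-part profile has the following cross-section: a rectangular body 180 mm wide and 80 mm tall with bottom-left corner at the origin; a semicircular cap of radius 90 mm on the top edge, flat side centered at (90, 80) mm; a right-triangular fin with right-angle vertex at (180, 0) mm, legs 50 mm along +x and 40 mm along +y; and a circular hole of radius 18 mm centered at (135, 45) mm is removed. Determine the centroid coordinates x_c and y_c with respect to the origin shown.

x_c = 92.25 mm, y_c = 75.53 mm

Part | A | x̄ᵢ | ȳᵢ | A·x̄ᵢ | A·ȳᵢ
rectangular body | 14400.00 | 90.00 | 40.00 | 1296000.00 | 576000.00
semicircular top | 12723.45 | 90.00 | 118.20 | 1145110.52 | 1503876.02
triangular fin | 1000.00 | 196.67 | 13.33 | 196666.67 | 13333.33
hole | -1017.88 | 135.00 | 45.00 | -137413.26 | -45804.42
Σ | 27105.57 |  |  | 2500363.93 | 2047404.93
x_c = 2500363.93 / 27105.57 = 92.25 mm
y_c = 2047404.93 / 27105.57 = 75.53 mm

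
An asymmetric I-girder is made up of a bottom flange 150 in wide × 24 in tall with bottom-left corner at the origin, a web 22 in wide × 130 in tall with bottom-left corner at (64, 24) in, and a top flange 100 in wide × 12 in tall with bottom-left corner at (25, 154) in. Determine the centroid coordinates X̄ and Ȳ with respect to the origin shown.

X̄ = 75.00 in, Ȳ = 63.93 in

bottom flange: A = 150 × 24 = 3600.00, centroid at (75.00, 12.00).
web: A = 22 × 130 = 2860.00, centroid at (75.00, 89.00).
top flange: A = 100 × 12 = 1200.00, centroid at (75.00, 160.00).
ΣA = 7660.00 in², ΣAX̄ = 574500.00 in³, ΣAȲ = 489740.00 in³.
X̄ = 574500.00/7660.00 = 75.00 in; Ȳ = 489740.00/7660.00 = 63.93 in.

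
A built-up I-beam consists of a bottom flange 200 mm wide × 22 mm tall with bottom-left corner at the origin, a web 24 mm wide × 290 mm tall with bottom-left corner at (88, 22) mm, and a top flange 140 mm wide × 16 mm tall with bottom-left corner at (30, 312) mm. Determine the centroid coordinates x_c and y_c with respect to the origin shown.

bottom flange: A = 200 × 22 = 4400.00, centroid at (100.00, 11.00).
web: A = 24 × 290 = 6960.00, centroid at (100.00, 167.00).
top flange: A = 140 × 16 = 2240.00, centroid at (100.00, 320.00).
ΣA = 13600.00 mm²
ΣAx_c = (4400.00)(100.00) + (6960.00)(100.00) + (2240.00)(100.00) = 1360000.00 mm³
ΣAy_c = (4400.00)(11.00) + (6960.00)(167.00) + (2240.00)(320.00) = 1927520.00 mm³
x_c = 1360000.00 / 13600.00 = 100.00 mm
y_c = 1927520.00 / 13600.00 = 141.73 mm

x_c = 100.00 mm, y_c = 141.73 mm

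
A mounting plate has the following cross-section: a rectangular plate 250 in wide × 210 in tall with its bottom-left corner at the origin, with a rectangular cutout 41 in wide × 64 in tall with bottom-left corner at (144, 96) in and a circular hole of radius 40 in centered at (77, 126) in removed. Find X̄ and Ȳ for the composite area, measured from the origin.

plate: A = 250 × 210 = 52500.00, centroid at (125.00, 105.00).
hole 1: A = −(41 × 64) = -2624.00, centroid at (164.50, 128.00).
hole 2: A = −π·40² = -5026.55, centroid at (77.00, 126.00).
ΣA = 44849.45 in²
ΣAX̄ = (52500.00)(125.00) + (-2624.00)(164.50) + (-5026.55)(77.00) = 5743807.79 in³
ΣAȲ = (52500.00)(105.00) + (-2624.00)(128.00) + (-5026.55)(126.00) = 4543282.92 in³
X̄ = 5743807.79 / 44849.45 = 128.07 in
Ȳ = 4543282.92 / 44849.45 = 101.30 in

X̄ = 128.07 in, Ȳ = 101.30 in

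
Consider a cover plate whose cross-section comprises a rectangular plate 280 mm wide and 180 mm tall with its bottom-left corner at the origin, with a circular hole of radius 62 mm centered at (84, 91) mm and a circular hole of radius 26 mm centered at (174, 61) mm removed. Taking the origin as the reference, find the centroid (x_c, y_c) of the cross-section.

x_c = 156.69 mm, y_c = 91.37 mm

plate: A = 280 × 180 = 50400.00, centroid at (140.00, 90.00).
hole 1: A = −π·62² = -12076.28, centroid at (84.00, 91.00).
hole 2: A = −π·26² = -2123.72, centroid at (174.00, 61.00).
ΣA = 36200.00 mm², ΣAx_c = 5672065.60 mm³, ΣAy_c = 3307511.61 mm³.
x_c = 5672065.60/36200.00 = 156.69 mm; y_c = 3307511.61/36200.00 = 91.37 mm.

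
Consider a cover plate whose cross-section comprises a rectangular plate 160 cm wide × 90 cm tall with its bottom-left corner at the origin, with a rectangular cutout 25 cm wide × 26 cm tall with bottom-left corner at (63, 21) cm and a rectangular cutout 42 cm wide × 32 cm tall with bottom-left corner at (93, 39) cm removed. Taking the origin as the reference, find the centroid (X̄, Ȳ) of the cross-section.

plate: A = 160 × 90 = 14400.00, centroid at (80.00, 45.00).
hole 1: A = −(25 × 26) = -650.00, centroid at (75.50, 34.00).
hole 2: A = −(42 × 32) = -1344.00, centroid at (114.00, 55.00).
ΣA = 12406.00 cm², ΣAX̄ = 949709.00 cm³, ΣAȲ = 551980.00 cm³.
X̄ = 949709.00/12406.00 = 76.55 cm; Ȳ = 551980.00/12406.00 = 44.49 cm.

X̄ = 76.55 cm, Ȳ = 44.49 cm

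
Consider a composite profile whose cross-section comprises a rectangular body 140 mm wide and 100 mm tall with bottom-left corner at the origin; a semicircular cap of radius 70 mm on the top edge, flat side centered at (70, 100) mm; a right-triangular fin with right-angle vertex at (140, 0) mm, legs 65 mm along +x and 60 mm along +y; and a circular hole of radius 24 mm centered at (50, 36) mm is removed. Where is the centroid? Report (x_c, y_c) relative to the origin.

x_c = 79.84 mm, y_c = 76.58 mm

rectangular body: A = 140 × 100 = 14000.00, centroid at (70.00, 50.00).
semicircular top: A = ½π·70² = 7696.90, centroid at (70.00, 129.71).
triangular fin: A = ½·65·60 = 1950.00, centroid at (161.67, 20.00).
hole: A = −π·24² = -1809.56, centroid at (50.00, 36.00).
ΣA = 21837.34 mm², ΣAx_c = 1743555.27 mm³, ΣAy_c = 1672212.80 mm³.
x_c = 1743555.27/21837.34 = 79.84 mm; y_c = 1672212.80/21837.34 = 76.58 mm.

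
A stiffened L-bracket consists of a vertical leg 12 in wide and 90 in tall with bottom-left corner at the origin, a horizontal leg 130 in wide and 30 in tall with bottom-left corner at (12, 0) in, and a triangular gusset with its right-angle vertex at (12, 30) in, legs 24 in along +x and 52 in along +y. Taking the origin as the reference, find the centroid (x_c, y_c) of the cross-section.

x_c = 56.97 in, y_c = 24.38 in

vertical leg: A = 12 × 90 = 1080.00, centroid at (6.00, 45.00).
horizontal leg: A = 130 × 30 = 3900.00, centroid at (77.00, 15.00).
gusset: A = ½·24·52 = 624.00, centroid at (20.00, 47.33).
ΣA = 5604.00 in², ΣAx_c = 319260.00 in³, ΣAy_c = 136636.00 in³.
x_c = 319260.00/5604.00 = 56.97 in; y_c = 136636.00/5604.00 = 24.38 in.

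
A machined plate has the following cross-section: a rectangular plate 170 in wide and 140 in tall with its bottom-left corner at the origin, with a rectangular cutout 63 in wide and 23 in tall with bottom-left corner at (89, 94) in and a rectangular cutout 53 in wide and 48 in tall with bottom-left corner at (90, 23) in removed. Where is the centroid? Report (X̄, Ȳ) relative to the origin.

plate: A = 170 × 140 = 23800.00, centroid at (85.00, 70.00).
hole 1: A = −(63 × 23) = -1449.00, centroid at (120.50, 105.50).
hole 2: A = −(53 × 48) = -2544.00, centroid at (116.50, 47.00).
ΣA = 19807.00 in²
ΣAX̄ = (23800.00)(85.00) + (-1449.00)(120.50) + (-2544.00)(116.50) = 1552019.50 in³
ΣAȲ = (23800.00)(70.00) + (-1449.00)(105.50) + (-2544.00)(47.00) = 1393562.50 in³
X̄ = 1552019.50 / 19807.00 = 78.36 in
Ȳ = 1393562.50 / 19807.00 = 70.36 in

X̄ = 78.36 in, Ȳ = 70.36 in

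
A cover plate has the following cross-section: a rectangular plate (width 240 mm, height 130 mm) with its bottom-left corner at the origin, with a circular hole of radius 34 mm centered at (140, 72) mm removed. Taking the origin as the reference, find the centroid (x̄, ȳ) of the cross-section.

plate: A = 240 × 130 = 31200.00, centroid at (120.00, 65.00).
hole: A = −π·34² = -3631.68, centroid at (140.00, 72.00).
ΣA = 27568.32 mm², ΣAx̄ = 3235564.64 mm³, ΣAȳ = 1766518.96 mm³.
x̄ = 3235564.64/27568.32 = 117.37 mm; ȳ = 1766518.96/27568.32 = 64.08 mm.

x̄ = 117.37 mm, ȳ = 64.08 mm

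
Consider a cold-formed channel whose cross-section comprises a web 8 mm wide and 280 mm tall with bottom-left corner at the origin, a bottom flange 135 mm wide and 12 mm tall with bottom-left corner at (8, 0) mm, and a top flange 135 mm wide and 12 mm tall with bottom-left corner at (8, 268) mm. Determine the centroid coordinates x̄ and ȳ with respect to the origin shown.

x̄ = 46.27 mm, ȳ = 140.00 mm

web: A = 8 × 280 = 2240.00, centroid at (4.00, 140.00).
bottom flange: A = 135 × 12 = 1620.00, centroid at (75.50, 6.00).
top flange: A = 135 × 12 = 1620.00, centroid at (75.50, 274.00).
ΣA = 5480.00 mm²
ΣAx̄ = (2240.00)(4.00) + (1620.00)(75.50) + (1620.00)(75.50) = 253580.00 mm³
ΣAȳ = (2240.00)(140.00) + (1620.00)(6.00) + (1620.00)(274.00) = 767200.00 mm³
x̄ = 253580.00 / 5480.00 = 46.27 mm
ȳ = 767200.00 / 5480.00 = 140.00 mm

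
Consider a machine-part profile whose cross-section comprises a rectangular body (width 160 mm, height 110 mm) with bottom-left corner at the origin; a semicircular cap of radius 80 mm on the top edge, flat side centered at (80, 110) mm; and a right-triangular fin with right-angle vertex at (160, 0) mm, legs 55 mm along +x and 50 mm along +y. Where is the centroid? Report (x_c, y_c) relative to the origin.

Part | A | x̄ᵢ | ȳᵢ | A·x̄ᵢ | A·ȳᵢ
rectangular body | 17600.00 | 80.00 | 55.00 | 1408000.00 | 968000.00
semicircular top | 10053.10 | 80.00 | 143.95 | 804247.72 | 1447173.95
triangular fin | 1375.00 | 178.33 | 16.67 | 245208.33 | 22916.67
Σ | 29028.10 |  |  | 2457456.05 | 2438090.61
x_c = 2457456.05 / 29028.10 = 84.66 mm
y_c = 2438090.61 / 29028.10 = 83.99 mm

x_c = 84.66 mm, y_c = 83.99 mm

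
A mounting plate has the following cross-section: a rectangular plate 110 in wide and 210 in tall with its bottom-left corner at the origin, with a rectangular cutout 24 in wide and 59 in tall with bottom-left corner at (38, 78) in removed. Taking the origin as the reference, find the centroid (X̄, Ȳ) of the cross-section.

plate: A = 110 × 210 = 23100.00, centroid at (55.00, 105.00).
hole: A = −(24 × 59) = -1416.00, centroid at (50.00, 107.50).
ΣA = 21684.00 in², ΣAX̄ = 1199700.00 in³, ΣAȲ = 2273280.00 in³.
X̄ = 1199700.00/21684.00 = 55.33 in; Ȳ = 2273280.00/21684.00 = 104.84 in.

X̄ = 55.33 in, Ȳ = 104.84 in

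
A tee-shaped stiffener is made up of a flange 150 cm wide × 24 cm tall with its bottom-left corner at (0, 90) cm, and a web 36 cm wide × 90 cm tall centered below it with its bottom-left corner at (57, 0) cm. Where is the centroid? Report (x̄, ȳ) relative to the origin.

x̄ = 75.00 cm, ȳ = 75.00 cm

Part | A | x̄ᵢ | ȳᵢ | A·x̄ᵢ | A·ȳᵢ
web | 3240.00 | 75.00 | 45.00 | 243000.00 | 145800.00
flange | 3600.00 | 75.00 | 102.00 | 270000.00 | 367200.00
Σ | 6840.00 |  |  | 513000.00 | 513000.00
x̄ = 513000.00 / 6840.00 = 75.00 cm
ȳ = 513000.00 / 6840.00 = 75.00 cm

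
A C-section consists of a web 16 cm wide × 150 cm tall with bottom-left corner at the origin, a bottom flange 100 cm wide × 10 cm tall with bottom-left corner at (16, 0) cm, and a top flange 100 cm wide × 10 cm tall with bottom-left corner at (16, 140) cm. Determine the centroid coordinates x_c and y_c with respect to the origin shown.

x_c = 34.36 cm, y_c = 75.00 cm

Part | A | x̄ᵢ | ȳᵢ | A·x̄ᵢ | A·ȳᵢ
web | 2400.00 | 8.00 | 75.00 | 19200.00 | 180000.00
bottom flange | 1000.00 | 66.00 | 5.00 | 66000.00 | 5000.00
top flange | 1000.00 | 66.00 | 145.00 | 66000.00 | 145000.00
Σ | 4400.00 |  |  | 151200.00 | 330000.00
x_c = 151200.00 / 4400.00 = 34.36 cm
y_c = 330000.00 / 4400.00 = 75.00 cm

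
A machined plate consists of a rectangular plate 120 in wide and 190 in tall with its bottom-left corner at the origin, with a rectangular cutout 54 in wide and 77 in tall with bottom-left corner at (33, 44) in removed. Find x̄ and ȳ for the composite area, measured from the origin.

plate: A = 120 × 190 = 22800.00, centroid at (60.00, 95.00).
hole: A = −(54 × 77) = -4158.00, centroid at (60.00, 82.50).
ΣA = 18642.00 in², ΣAx̄ = 1118520.00 in³, ΣAȳ = 1822965.00 in³.
x̄ = 1118520.00/18642.00 = 60.00 in; ȳ = 1822965.00/18642.00 = 97.79 in.

x̄ = 60.00 in, ȳ = 97.79 in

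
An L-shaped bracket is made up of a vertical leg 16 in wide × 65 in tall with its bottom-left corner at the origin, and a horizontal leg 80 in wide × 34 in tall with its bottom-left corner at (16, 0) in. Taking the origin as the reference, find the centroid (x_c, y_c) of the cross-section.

x_c = 42.72 in, y_c = 21.29 in

vertical leg: A = 16 × 65 = 1040.00, centroid at (8.00, 32.50).
horizontal leg: A = 80 × 34 = 2720.00, centroid at (56.00, 17.00).
ΣA = 3760.00 in², ΣAx_c = 160640.00 in³, ΣAy_c = 80040.00 in³.
x_c = 160640.00/3760.00 = 42.72 in; y_c = 80040.00/3760.00 = 21.29 in.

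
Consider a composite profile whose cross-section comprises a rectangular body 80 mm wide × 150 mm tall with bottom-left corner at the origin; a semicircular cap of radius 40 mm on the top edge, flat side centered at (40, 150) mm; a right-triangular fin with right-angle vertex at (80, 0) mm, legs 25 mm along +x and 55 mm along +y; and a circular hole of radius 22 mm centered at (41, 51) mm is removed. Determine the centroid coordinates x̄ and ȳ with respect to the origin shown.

x̄ = 42.32 mm, ȳ = 91.72 mm

Part | A | x̄ᵢ | ȳᵢ | A·x̄ᵢ | A·ȳᵢ
rectangular body | 12000.00 | 40.00 | 75.00 | 480000.00 | 900000.00
semicircular top | 2513.27 | 40.00 | 166.98 | 100530.96 | 419657.79
triangular fin | 687.50 | 88.33 | 18.33 | 60729.17 | 12604.17
hole | -1520.53 | 41.00 | 51.00 | -62341.76 | -77547.07
Σ | 13680.24 |  |  | 578918.37 | 1254714.88
x̄ = 578918.37 / 13680.24 = 42.32 mm
ȳ = 1254714.88 / 13680.24 = 91.72 mm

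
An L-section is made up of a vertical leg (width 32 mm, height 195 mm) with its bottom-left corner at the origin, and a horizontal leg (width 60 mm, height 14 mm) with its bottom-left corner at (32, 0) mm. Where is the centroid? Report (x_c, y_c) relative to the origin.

vertical leg: A = 32 × 195 = 6240.00, centroid at (16.00, 97.50).
horizontal leg: A = 60 × 14 = 840.00, centroid at (62.00, 7.00).
ΣA = 7080.00 mm²
ΣAx_c = (6240.00)(16.00) + (840.00)(62.00) = 151920.00 mm³
ΣAy_c = (6240.00)(97.50) + (840.00)(7.00) = 614280.00 mm³
x_c = 151920.00 / 7080.00 = 21.46 mm
y_c = 614280.00 / 7080.00 = 86.76 mm

x_c = 21.46 mm, y_c = 86.76 mm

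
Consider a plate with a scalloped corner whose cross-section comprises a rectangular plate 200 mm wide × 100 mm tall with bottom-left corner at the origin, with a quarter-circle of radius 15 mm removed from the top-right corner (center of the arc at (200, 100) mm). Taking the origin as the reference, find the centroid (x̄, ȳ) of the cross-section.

x̄ = 99.17 mm, ȳ = 49.61 mm

Part | A | x̄ᵢ | ȳᵢ | A·x̄ᵢ | A·ȳᵢ
plate | 20000.00 | 100.00 | 50.00 | 2000000.00 | 1000000.00
removed quarter-circle | -176.71 | 193.63 | 93.63 | -34217.92 | -16546.46
Σ | 19823.29 |  |  | 1965782.08 | 983453.54
x̄ = 1965782.08 / 19823.29 = 99.17 mm
ȳ = 983453.54 / 19823.29 = 49.61 mm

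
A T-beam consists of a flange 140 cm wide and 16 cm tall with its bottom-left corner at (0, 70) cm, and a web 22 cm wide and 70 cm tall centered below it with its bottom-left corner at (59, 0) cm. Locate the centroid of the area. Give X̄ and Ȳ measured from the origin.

X̄ = 70.00 cm, Ȳ = 60.48 cm

web: A = 22 × 70 = 1540.00, centroid at (70.00, 35.00).
flange: A = 140 × 16 = 2240.00, centroid at (70.00, 78.00).
ΣA = 3780.00 cm², ΣAX̄ = 264600.00 cm³, ΣAȲ = 228620.00 cm³.
X̄ = 264600.00/3780.00 = 70.00 cm; Ȳ = 228620.00/3780.00 = 60.48 cm.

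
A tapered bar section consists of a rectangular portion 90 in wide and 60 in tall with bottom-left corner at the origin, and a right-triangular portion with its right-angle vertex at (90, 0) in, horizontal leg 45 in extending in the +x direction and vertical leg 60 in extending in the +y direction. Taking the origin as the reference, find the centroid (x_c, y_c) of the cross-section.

rectangular portion: A = 90 × 60 = 5400.00, centroid at (45.00, 30.00).
triangular portion: A = ½·45·60 = 1350.00, centroid at (105.00, 20.00).
ΣA = 6750.00 in², ΣAx_c = 384750.00 in³, ΣAy_c = 189000.00 in³.
x_c = 384750.00/6750.00 = 57.00 in; y_c = 189000.00/6750.00 = 28.00 in.

x_c = 57.00 in, y_c = 28.00 in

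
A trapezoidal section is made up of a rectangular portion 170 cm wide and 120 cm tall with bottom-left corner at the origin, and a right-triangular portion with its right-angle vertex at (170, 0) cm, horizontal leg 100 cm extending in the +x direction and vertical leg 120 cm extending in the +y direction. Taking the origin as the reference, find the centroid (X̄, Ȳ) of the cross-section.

X̄ = 111.89 cm, Ȳ = 55.45 cm

rectangular portion: A = 170 × 120 = 20400.00, centroid at (85.00, 60.00).
triangular portion: A = ½·100·120 = 6000.00, centroid at (203.33, 40.00).
ΣA = 26400.00 cm²
ΣAX̄ = (20400.00)(85.00) + (6000.00)(203.33) = 2954000.00 cm³
ΣAȲ = (20400.00)(60.00) + (6000.00)(40.00) = 1464000.00 cm³
X̄ = 2954000.00 / 26400.00 = 111.89 cm
Ȳ = 1464000.00 / 26400.00 = 55.45 cm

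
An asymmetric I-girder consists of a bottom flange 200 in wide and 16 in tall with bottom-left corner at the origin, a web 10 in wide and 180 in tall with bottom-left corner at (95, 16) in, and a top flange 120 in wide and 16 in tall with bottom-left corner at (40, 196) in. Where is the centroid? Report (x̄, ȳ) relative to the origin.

x̄ = 100.00 in, ȳ = 87.87 in

Part | A | x̄ᵢ | ȳᵢ | A·x̄ᵢ | A·ȳᵢ
bottom flange | 3200.00 | 100.00 | 8.00 | 320000.00 | 25600.00
web | 1800.00 | 100.00 | 106.00 | 180000.00 | 190800.00
top flange | 1920.00 | 100.00 | 204.00 | 192000.00 | 391680.00
Σ | 6920.00 |  |  | 692000.00 | 608080.00
x̄ = 692000.00 / 6920.00 = 100.00 in
ȳ = 608080.00 / 6920.00 = 87.87 in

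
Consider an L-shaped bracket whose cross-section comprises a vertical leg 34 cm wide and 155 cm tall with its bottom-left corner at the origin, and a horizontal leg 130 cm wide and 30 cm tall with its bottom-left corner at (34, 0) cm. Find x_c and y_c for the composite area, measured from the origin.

Part | A | x̄ᵢ | ȳᵢ | A·x̄ᵢ | A·ȳᵢ
vertical leg | 5270.00 | 17.00 | 77.50 | 89590.00 | 408425.00
horizontal leg | 3900.00 | 99.00 | 15.00 | 386100.00 | 58500.00
Σ | 9170.00 |  |  | 475690.00 | 466925.00
x_c = 475690.00 / 9170.00 = 51.87 cm
y_c = 466925.00 / 9170.00 = 50.92 cm

x_c = 51.87 cm, y_c = 50.92 cm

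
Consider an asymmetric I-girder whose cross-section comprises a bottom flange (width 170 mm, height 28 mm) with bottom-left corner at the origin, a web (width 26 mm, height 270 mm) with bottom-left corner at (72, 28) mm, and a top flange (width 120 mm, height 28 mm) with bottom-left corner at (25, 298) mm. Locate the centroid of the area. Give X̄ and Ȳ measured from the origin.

X̄ = 85.00 mm, Ȳ = 149.22 mm

bottom flange: A = 170 × 28 = 4760.00, centroid at (85.00, 14.00).
web: A = 26 × 270 = 7020.00, centroid at (85.00, 163.00).
top flange: A = 120 × 28 = 3360.00, centroid at (85.00, 312.00).
ΣA = 15140.00 mm², ΣAX̄ = 1286900.00 mm³, ΣAȲ = 2259220.00 mm³.
X̄ = 1286900.00/15140.00 = 85.00 mm; Ȳ = 2259220.00/15140.00 = 149.22 mm.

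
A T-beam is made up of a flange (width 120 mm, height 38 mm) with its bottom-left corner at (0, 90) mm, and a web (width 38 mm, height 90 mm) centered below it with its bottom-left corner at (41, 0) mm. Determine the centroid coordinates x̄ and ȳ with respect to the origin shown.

web: A = 38 × 90 = 3420.00, centroid at (60.00, 45.00).
flange: A = 120 × 38 = 4560.00, centroid at (60.00, 109.00).
ΣA = 7980.00 mm², ΣAx̄ = 478800.00 mm³, ΣAȳ = 650940.00 mm³.
x̄ = 478800.00/7980.00 = 60.00 mm; ȳ = 650940.00/7980.00 = 81.57 mm.

x̄ = 60.00 mm, ȳ = 81.57 mm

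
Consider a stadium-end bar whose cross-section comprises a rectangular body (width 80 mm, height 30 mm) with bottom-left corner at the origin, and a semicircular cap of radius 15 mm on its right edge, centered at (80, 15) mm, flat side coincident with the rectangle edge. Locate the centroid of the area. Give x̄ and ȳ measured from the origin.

rectangular body: A = 80 × 30 = 2400.00, centroid at (40.00, 15.00).
semicircular end: A = ½π·15² = 353.43, centroid at (86.37, 15.00).
ΣA = 2753.43 mm², ΣAx̄ = 126524.33 mm³, ΣAȳ = 41301.44 mm³.
x̄ = 126524.33/2753.43 = 45.95 mm; ȳ = 41301.44/2753.43 = 15.00 mm.

x̄ = 45.95 mm, ȳ = 15.00 mm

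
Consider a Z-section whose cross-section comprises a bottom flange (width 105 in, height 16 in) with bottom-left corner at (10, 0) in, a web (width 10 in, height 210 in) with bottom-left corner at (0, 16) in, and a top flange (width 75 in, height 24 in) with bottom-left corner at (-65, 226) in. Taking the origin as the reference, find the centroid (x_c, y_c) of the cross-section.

Part | A | x̄ᵢ | ȳᵢ | A·x̄ᵢ | A·ȳᵢ
bottom flange | 1680.00 | 62.50 | 8.00 | 105000.00 | 13440.00
web | 2100.00 | 5.00 | 121.00 | 10500.00 | 254100.00
top flange | 1800.00 | -27.50 | 238.00 | -49500.00 | 428400.00
Σ | 5580.00 |  |  | 66000.00 | 695940.00
x_c = 66000.00 / 5580.00 = 11.83 in
y_c = 695940.00 / 5580.00 = 124.72 in

x_c = 11.83 in, y_c = 124.72 in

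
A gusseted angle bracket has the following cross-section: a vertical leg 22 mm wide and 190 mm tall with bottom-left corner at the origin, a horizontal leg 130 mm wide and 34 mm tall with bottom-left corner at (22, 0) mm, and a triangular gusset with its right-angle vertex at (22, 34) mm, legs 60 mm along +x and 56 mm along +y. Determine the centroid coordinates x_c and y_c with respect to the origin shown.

x_c = 48.74 mm, y_c = 54.54 mm

Part | A | x̄ᵢ | ȳᵢ | A·x̄ᵢ | A·ȳᵢ
vertical leg | 4180.00 | 11.00 | 95.00 | 45980.00 | 397100.00
horizontal leg | 4420.00 | 87.00 | 17.00 | 384540.00 | 75140.00
gusset | 1680.00 | 42.00 | 52.67 | 70560.00 | 88480.00
Σ | 10280.00 |  |  | 501080.00 | 560720.00
x_c = 501080.00 / 10280.00 = 48.74 mm
y_c = 560720.00 / 10280.00 = 54.54 mm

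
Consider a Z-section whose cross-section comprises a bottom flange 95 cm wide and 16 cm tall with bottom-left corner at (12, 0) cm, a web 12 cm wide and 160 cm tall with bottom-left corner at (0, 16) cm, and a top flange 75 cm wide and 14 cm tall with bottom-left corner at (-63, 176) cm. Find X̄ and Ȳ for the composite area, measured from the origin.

X̄ = 16.74 cm, Ȳ = 86.55 cm

bottom flange: A = 95 × 16 = 1520.00, centroid at (59.50, 8.00).
web: A = 12 × 160 = 1920.00, centroid at (6.00, 96.00).
top flange: A = 75 × 14 = 1050.00, centroid at (-25.50, 183.00).
ΣA = 4490.00 cm², ΣAX̄ = 75185.00 cm³, ΣAȲ = 388630.00 cm³.
X̄ = 75185.00/4490.00 = 16.74 cm; Ȳ = 388630.00/4490.00 = 86.55 cm.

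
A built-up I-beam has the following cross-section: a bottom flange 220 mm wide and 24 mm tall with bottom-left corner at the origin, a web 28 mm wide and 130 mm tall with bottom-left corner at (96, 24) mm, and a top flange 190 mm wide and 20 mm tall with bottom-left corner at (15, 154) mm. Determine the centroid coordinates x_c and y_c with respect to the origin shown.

Part | A | x̄ᵢ | ȳᵢ | A·x̄ᵢ | A·ȳᵢ
bottom flange | 5280.00 | 110.00 | 12.00 | 580800.00 | 63360.00
web | 3640.00 | 110.00 | 89.00 | 400400.00 | 323960.00
top flange | 3800.00 | 110.00 | 164.00 | 418000.00 | 623200.00
Σ | 12720.00 |  |  | 1399200.00 | 1010520.00
x_c = 1399200.00 / 12720.00 = 110.00 mm
y_c = 1010520.00 / 12720.00 = 79.44 mm

x_c = 110.00 mm, y_c = 79.44 mm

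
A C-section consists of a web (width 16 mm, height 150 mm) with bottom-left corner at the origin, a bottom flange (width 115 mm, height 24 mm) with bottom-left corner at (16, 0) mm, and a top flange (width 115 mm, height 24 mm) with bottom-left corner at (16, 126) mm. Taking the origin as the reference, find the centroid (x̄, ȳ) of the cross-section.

web: A = 16 × 150 = 2400.00, centroid at (8.00, 75.00).
bottom flange: A = 115 × 24 = 2760.00, centroid at (73.50, 12.00).
top flange: A = 115 × 24 = 2760.00, centroid at (73.50, 138.00).
ΣA = 7920.00 mm², ΣAx̄ = 424920.00 mm³, ΣAȳ = 594000.00 mm³.
x̄ = 424920.00/7920.00 = 53.65 mm; ȳ = 594000.00/7920.00 = 75.00 mm.

x̄ = 53.65 mm, ȳ = 75.00 mm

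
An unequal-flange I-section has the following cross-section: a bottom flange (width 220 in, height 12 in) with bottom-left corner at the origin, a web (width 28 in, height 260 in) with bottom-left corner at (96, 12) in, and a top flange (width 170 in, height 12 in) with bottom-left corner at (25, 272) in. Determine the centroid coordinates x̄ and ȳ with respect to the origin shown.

bottom flange: A = 220 × 12 = 2640.00, centroid at (110.00, 6.00).
web: A = 28 × 260 = 7280.00, centroid at (110.00, 142.00).
top flange: A = 170 × 12 = 2040.00, centroid at (110.00, 278.00).
ΣA = 11960.00 in², ΣAx̄ = 1315600.00 in³, ΣAȳ = 1616720.00 in³.
x̄ = 1315600.00/11960.00 = 110.00 in; ȳ = 1616720.00/11960.00 = 135.18 in.

x̄ = 110.00 in, ȳ = 135.18 in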